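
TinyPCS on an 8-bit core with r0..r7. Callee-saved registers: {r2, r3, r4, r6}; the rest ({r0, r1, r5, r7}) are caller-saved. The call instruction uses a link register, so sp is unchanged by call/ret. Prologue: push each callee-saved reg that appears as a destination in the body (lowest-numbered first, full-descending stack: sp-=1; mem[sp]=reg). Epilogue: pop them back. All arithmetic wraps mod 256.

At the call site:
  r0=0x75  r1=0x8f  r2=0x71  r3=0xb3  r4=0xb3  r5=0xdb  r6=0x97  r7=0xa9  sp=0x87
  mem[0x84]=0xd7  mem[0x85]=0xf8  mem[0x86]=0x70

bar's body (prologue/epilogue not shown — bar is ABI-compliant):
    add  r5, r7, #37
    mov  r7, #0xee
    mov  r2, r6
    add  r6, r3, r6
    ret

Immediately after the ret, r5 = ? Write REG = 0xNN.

REG = 0xce

prologue: push r2 → mem[0x86]=0x71, sp=0x86
prologue: push r6 → mem[0x85]=0x97, sp=0x85
body[0] add  r5, r7, #37 → r5=0xce
body[1] mov  r7, #0xee → r7=0xee
body[2] mov  r2, r6 → r2=0x97
body[3] add  r6, r3, r6 → r6=0x4a
epilogue: pop r6=0x97, sp=0x86
epilogue: pop r2=0x71, sp=0x87
r5 is caller-saved → body value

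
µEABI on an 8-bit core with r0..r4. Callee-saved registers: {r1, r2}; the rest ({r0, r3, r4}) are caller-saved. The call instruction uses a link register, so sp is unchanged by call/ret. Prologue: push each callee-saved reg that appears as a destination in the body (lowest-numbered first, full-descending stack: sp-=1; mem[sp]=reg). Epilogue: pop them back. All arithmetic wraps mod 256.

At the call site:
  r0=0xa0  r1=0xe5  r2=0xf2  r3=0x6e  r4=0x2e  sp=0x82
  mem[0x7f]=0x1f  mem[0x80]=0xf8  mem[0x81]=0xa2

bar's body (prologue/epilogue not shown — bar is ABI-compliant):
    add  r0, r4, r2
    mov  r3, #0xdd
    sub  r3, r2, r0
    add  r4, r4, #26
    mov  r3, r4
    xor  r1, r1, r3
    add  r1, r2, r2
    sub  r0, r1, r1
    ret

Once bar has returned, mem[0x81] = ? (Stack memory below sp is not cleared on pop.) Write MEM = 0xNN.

prologue: push r1 -> mem[0x81]=0xe5, sp=0x81
body[0] add  r0, r4, r2 -> r0=0x20
body[1] mov  r3, #0xdd -> r3=0xdd
body[2] sub  r3, r2, r0 -> r3=0xd2
body[3] add  r4, r4, #26 -> r4=0x48
body[4] mov  r3, r4 -> r3=0x48
body[5] xor  r1, r1, r3 -> r1=0xad
body[6] add  r1, r2, r2 -> r1=0xe4
body[7] sub  r0, r1, r1 -> r0=0x00
epilogue: pop r1=0xe5, sp=0x82
prologue pushed ['r1'] at ['0x81']

MEM = 0xe5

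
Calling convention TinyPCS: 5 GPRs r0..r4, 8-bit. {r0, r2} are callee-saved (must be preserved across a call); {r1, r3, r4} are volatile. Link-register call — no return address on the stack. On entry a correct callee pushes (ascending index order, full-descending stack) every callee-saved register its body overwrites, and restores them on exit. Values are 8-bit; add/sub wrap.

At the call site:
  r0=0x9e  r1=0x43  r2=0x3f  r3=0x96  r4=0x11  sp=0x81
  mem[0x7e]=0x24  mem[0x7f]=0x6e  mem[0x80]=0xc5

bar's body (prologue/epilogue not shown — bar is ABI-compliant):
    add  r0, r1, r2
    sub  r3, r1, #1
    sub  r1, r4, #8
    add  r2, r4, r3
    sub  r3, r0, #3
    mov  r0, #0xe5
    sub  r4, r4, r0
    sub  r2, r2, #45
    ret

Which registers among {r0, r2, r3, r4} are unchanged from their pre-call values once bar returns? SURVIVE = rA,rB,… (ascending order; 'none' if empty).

SURVIVE = r0,r2

prologue: push r0 -> mem[0x80]=0x9e, sp=0x80
prologue: push r2 -> mem[0x7f]=0x3f, sp=0x7f
body[0] add  r0, r1, r2 -> r0=0x82
body[1] sub  r3, r1, #1 -> r3=0x42
body[2] sub  r1, r4, #8 -> r1=0x09
body[3] add  r2, r4, r3 -> r2=0x53
body[4] sub  r3, r0, #3 -> r3=0x7f
body[5] mov  r0, #0xe5 -> r0=0xe5
body[6] sub  r4, r4, r0 -> r4=0x2c
body[7] sub  r2, r2, #45 -> r2=0x26
epilogue: pop r2=0x3f, sp=0x80
epilogue: pop r0=0x9e, sp=0x81
r0: callee-saved, written=True
r2: callee-saved, written=True
r3: caller-saved, written=True
r4: caller-saved, written=True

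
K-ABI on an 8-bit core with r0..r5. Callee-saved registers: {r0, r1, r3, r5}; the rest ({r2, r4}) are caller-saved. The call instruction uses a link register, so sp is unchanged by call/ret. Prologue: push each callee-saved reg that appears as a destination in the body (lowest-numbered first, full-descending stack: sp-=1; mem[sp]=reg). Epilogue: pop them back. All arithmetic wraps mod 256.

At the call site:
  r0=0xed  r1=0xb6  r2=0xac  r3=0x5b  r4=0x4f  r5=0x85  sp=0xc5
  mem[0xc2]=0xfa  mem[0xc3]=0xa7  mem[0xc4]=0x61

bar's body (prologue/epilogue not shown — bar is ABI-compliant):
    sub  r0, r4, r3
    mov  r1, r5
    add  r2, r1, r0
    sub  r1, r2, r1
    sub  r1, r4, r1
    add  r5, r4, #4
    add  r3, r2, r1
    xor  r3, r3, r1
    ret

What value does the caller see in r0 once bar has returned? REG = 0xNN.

REG = 0xed

prologue: push r0 -> mem[0xc4]=0xed, sp=0xc4
prologue: push r1 -> mem[0xc3]=0xb6, sp=0xc3
prologue: push r3 -> mem[0xc2]=0x5b, sp=0xc2
prologue: push r5 -> mem[0xc1]=0x85, sp=0xc1
body[0] sub  r0, r4, r3 -> r0=0xf4
body[1] mov  r1, r5 -> r1=0x85
body[2] add  r2, r1, r0 -> r2=0x79
body[3] sub  r1, r2, r1 -> r1=0xf4
body[4] sub  r1, r4, r1 -> r1=0x5b
body[5] add  r5, r4, #4 -> r5=0x53
body[6] add  r3, r2, r1 -> r3=0xd4
body[7] xor  r3, r3, r1 -> r3=0x8f
epilogue: pop r5=0x85, sp=0xc2
epilogue: pop r3=0x5b, sp=0xc3
epilogue: pop r1=0xb6, sp=0xc4
epilogue: pop r0=0xed, sp=0xc5
r0 is callee-saved -> restored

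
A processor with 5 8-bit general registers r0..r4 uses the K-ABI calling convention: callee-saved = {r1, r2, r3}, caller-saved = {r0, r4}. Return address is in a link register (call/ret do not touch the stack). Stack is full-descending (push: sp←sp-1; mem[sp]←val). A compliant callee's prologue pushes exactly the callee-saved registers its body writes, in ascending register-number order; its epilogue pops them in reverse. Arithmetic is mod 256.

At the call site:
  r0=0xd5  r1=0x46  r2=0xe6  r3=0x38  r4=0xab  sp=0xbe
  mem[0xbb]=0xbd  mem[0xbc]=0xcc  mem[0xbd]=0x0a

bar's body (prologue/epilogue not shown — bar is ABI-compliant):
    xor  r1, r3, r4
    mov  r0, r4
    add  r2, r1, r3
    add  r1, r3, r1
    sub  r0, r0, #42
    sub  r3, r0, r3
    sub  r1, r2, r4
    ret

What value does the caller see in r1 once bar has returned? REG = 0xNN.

prologue: push r1 → mem[0xbd]=0x46, sp=0xbd
prologue: push r2 → mem[0xbc]=0xe6, sp=0xbc
prologue: push r3 → mem[0xbb]=0x38, sp=0xbb
body[0] xor  r1, r3, r4 → r1=0x93
body[1] mov  r0, r4 → r0=0xab
body[2] add  r2, r1, r3 → r2=0xcb
body[3] add  r1, r3, r1 → r1=0xcb
body[4] sub  r0, r0, #42 → r0=0x81
body[5] sub  r3, r0, r3 → r3=0x49
body[6] sub  r1, r2, r4 → r1=0x20
epilogue: pop r3=0x38, sp=0xbc
epilogue: pop r2=0xe6, sp=0xbd
epilogue: pop r1=0x46, sp=0xbe
r1 is callee-saved → restored

REG = 0x46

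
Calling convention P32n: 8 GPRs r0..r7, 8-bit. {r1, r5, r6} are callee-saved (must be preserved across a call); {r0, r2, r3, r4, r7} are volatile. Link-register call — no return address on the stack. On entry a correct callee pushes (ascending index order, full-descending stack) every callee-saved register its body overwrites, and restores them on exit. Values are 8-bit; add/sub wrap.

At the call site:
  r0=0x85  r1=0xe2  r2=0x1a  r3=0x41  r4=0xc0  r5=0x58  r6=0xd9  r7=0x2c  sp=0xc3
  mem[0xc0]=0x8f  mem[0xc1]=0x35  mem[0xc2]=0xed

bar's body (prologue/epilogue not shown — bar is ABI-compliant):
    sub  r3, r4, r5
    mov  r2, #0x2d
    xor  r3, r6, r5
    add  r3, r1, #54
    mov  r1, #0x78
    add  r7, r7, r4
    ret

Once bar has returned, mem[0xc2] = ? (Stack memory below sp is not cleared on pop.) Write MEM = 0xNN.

prologue: push r1 -> mem[0xc2]=0xe2, sp=0xc2
body[0] sub  r3, r4, r5 -> r3=0x68
body[1] mov  r2, #0x2d -> r2=0x2d
body[2] xor  r3, r6, r5 -> r3=0x81
body[3] add  r3, r1, #54 -> r3=0x18
body[4] mov  r1, #0x78 -> r1=0x78
body[5] add  r7, r7, r4 -> r7=0xec
epilogue: pop r1=0xe2, sp=0xc3
prologue pushed ['r1'] at ['0xc2']

MEM = 0xe2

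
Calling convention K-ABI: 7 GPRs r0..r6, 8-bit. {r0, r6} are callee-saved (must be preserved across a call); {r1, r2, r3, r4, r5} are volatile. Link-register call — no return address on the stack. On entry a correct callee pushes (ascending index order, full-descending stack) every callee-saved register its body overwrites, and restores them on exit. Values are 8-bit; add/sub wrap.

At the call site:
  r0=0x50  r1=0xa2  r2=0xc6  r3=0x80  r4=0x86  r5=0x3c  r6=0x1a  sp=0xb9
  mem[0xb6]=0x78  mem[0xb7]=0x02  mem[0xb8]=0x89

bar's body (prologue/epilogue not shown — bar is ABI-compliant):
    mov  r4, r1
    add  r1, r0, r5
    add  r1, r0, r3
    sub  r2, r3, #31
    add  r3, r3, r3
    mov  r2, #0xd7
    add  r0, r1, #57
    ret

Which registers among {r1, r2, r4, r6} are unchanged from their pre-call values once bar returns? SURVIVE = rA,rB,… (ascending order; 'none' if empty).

SURVIVE = r6

prologue: push r0 → mem[0xb8]=0x50, sp=0xb8
body[0] mov  r4, r1 → r4=0xa2
body[1] add  r1, r0, r5 → r1=0x8c
body[2] add  r1, r0, r3 → r1=0xd0
body[3] sub  r2, r3, #31 → r2=0x61
body[4] add  r3, r3, r3 → r3=0x00
body[5] mov  r2, #0xd7 → r2=0xd7
body[6] add  r0, r1, #57 → r0=0x09
epilogue: pop r0=0x50, sp=0xb9
r1: caller-saved, written=True
r2: caller-saved, written=True
r4: caller-saved, written=True
r6: callee-saved, written=False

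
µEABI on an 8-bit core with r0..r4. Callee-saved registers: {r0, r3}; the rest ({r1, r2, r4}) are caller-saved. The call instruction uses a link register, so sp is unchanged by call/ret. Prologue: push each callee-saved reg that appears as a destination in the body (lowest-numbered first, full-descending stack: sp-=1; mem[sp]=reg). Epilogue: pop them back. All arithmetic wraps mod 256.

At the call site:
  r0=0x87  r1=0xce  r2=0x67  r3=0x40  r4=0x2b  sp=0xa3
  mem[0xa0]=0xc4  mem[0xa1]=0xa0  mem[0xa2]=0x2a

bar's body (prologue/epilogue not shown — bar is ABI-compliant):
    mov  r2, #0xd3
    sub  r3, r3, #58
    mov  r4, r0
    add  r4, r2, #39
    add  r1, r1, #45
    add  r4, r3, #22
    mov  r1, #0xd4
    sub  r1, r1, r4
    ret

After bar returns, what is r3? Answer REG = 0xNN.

prologue: push r3 -> mem[0xa2]=0x40, sp=0xa2
body[0] mov  r2, #0xd3 -> r2=0xd3
body[1] sub  r3, r3, #58 -> r3=0x06
body[2] mov  r4, r0 -> r4=0x87
body[3] add  r4, r2, #39 -> r4=0xfa
body[4] add  r1, r1, #45 -> r1=0xfb
body[5] add  r4, r3, #22 -> r4=0x1c
body[6] mov  r1, #0xd4 -> r1=0xd4
body[7] sub  r1, r1, r4 -> r1=0xb8
epilogue: pop r3=0x40, sp=0xa3
r3 is callee-saved -> restored

REG = 0x40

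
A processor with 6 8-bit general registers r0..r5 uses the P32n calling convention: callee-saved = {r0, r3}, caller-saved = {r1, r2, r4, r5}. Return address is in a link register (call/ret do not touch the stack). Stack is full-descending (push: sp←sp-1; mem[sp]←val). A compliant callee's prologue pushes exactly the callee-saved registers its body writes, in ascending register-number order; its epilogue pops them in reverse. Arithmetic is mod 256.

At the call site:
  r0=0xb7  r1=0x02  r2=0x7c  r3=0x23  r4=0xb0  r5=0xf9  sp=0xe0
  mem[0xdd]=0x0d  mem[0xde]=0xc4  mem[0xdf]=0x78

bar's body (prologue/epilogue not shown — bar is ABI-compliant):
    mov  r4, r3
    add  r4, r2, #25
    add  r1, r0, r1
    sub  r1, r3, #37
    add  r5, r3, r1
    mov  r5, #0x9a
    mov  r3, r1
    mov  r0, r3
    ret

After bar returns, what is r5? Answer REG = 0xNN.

REG = 0x9a

prologue: push r0 -> mem[0xdf]=0xb7, sp=0xdf
prologue: push r3 -> mem[0xde]=0x23, sp=0xde
body[0] mov  r4, r3 -> r4=0x23
body[1] add  r4, r2, #25 -> r4=0x95
body[2] add  r1, r0, r1 -> r1=0xb9
body[3] sub  r1, r3, #37 -> r1=0xfe
body[4] add  r5, r3, r1 -> r5=0x21
body[5] mov  r5, #0x9a -> r5=0x9a
body[6] mov  r3, r1 -> r3=0xfe
body[7] mov  r0, r3 -> r0=0xfe
epilogue: pop r3=0x23, sp=0xdf
epilogue: pop r0=0xb7, sp=0xe0
r5 is caller-saved -> body value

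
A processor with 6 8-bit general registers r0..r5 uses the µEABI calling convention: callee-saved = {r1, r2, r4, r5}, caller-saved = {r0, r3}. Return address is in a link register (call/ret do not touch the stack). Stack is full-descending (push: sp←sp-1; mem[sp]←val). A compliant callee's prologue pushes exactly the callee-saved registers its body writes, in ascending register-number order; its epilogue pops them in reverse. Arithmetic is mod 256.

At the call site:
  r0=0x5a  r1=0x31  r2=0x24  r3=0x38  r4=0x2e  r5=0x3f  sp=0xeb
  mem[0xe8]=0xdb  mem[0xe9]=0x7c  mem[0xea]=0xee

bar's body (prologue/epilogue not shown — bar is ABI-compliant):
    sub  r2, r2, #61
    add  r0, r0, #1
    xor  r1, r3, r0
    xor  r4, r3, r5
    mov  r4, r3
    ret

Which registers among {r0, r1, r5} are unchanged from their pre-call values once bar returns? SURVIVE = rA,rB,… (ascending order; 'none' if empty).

SURVIVE = r1,r5

prologue: push r1 -> mem[0xea]=0x31, sp=0xea
prologue: push r2 -> mem[0xe9]=0x24, sp=0xe9
prologue: push r4 -> mem[0xe8]=0x2e, sp=0xe8
body[0] sub  r2, r2, #61 -> r2=0xe7
body[1] add  r0, r0, #1 -> r0=0x5b
body[2] xor  r1, r3, r0 -> r1=0x63
body[3] xor  r4, r3, r5 -> r4=0x07
body[4] mov  r4, r3 -> r4=0x38
epilogue: pop r4=0x2e, sp=0xe9
epilogue: pop r2=0x24, sp=0xea
epilogue: pop r1=0x31, sp=0xeb
r0: caller-saved, written=True
r1: callee-saved, written=True
r5: callee-saved, written=False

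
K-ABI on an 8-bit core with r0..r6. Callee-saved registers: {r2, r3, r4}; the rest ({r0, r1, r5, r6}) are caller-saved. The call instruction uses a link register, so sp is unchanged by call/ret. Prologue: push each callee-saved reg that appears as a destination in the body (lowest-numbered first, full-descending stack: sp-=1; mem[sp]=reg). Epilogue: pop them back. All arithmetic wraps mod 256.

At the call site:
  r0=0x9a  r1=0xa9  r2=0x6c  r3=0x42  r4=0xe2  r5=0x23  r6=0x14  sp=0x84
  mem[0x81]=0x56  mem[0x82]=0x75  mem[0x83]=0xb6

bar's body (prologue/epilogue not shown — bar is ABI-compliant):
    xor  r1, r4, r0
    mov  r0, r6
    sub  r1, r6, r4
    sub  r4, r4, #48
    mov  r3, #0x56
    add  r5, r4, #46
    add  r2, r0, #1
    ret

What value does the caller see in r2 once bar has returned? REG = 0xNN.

prologue: push r2 → mem[0x83]=0x6c, sp=0x83
prologue: push r3 → mem[0x82]=0x42, sp=0x82
prologue: push r4 → mem[0x81]=0xe2, sp=0x81
body[0] xor  r1, r4, r0 → r1=0x78
body[1] mov  r0, r6 → r0=0x14
body[2] sub  r1, r6, r4 → r1=0x32
body[3] sub  r4, r4, #48 → r4=0xb2
body[4] mov  r3, #0x56 → r3=0x56
body[5] add  r5, r4, #46 → r5=0xe0
body[6] add  r2, r0, #1 → r2=0x15
epilogue: pop r4=0xe2, sp=0x82
epilogue: pop r3=0x42, sp=0x83
epilogue: pop r2=0x6c, sp=0x84
r2 is callee-saved → restored

REG = 0x6c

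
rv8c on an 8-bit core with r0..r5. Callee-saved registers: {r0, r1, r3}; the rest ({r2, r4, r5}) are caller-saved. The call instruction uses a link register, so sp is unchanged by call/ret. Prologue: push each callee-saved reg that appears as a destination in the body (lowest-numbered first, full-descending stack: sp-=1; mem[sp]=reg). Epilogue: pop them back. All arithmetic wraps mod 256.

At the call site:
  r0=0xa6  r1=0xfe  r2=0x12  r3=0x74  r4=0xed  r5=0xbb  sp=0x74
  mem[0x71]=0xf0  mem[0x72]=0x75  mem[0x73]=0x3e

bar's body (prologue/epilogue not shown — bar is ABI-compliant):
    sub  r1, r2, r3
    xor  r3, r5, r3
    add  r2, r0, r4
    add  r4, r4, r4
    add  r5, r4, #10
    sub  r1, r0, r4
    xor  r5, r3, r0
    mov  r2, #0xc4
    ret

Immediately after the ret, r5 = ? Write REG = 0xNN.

REG = 0x69

prologue: push r1 -> mem[0x73]=0xfe, sp=0x73
prologue: push r3 -> mem[0x72]=0x74, sp=0x72
body[0] sub  r1, r2, r3 -> r1=0x9e
body[1] xor  r3, r5, r3 -> r3=0xcf
body[2] add  r2, r0, r4 -> r2=0x93
body[3] add  r4, r4, r4 -> r4=0xda
body[4] add  r5, r4, #10 -> r5=0xe4
body[5] sub  r1, r0, r4 -> r1=0xcc
body[6] xor  r5, r3, r0 -> r5=0x69
body[7] mov  r2, #0xc4 -> r2=0xc4
epilogue: pop r3=0x74, sp=0x73
epilogue: pop r1=0xfe, sp=0x74
r5 is caller-saved -> body value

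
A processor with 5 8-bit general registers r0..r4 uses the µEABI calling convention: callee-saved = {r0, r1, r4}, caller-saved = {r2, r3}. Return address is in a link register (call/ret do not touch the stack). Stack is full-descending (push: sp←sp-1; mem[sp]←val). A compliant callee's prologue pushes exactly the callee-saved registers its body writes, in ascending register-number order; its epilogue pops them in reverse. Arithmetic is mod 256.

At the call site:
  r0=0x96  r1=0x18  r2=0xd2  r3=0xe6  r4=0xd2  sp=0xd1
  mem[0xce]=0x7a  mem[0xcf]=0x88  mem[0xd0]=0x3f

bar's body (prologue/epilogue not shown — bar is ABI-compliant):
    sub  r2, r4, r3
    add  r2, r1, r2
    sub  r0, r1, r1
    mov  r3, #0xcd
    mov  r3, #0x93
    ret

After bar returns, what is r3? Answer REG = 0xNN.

REG = 0x93

prologue: push r0 -> mem[0xd0]=0x96, sp=0xd0
body[0] sub  r2, r4, r3 -> r2=0xec
body[1] add  r2, r1, r2 -> r2=0x04
body[2] sub  r0, r1, r1 -> r0=0x00
body[3] mov  r3, #0xcd -> r3=0xcd
body[4] mov  r3, #0x93 -> r3=0x93
epilogue: pop r0=0x96, sp=0xd1
r3 is caller-saved -> body value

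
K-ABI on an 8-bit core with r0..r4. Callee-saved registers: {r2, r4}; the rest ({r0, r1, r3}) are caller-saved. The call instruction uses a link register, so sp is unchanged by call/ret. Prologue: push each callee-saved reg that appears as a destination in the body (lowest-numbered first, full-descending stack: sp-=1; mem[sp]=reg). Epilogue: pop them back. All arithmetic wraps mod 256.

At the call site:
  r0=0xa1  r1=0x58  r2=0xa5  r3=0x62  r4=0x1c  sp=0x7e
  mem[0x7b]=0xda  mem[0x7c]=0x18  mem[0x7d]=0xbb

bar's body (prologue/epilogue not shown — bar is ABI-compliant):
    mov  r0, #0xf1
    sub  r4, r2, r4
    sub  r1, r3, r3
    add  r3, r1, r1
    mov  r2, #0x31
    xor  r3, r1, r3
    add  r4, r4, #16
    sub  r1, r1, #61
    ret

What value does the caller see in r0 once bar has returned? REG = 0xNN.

prologue: push r2 -> mem[0x7d]=0xa5, sp=0x7d
prologue: push r4 -> mem[0x7c]=0x1c, sp=0x7c
body[0] mov  r0, #0xf1 -> r0=0xf1
body[1] sub  r4, r2, r4 -> r4=0x89
body[2] sub  r1, r3, r3 -> r1=0x00
body[3] add  r3, r1, r1 -> r3=0x00
body[4] mov  r2, #0x31 -> r2=0x31
body[5] xor  r3, r1, r3 -> r3=0x00
body[6] add  r4, r4, #16 -> r4=0x99
body[7] sub  r1, r1, #61 -> r1=0xc3
epilogue: pop r4=0x1c, sp=0x7d
epilogue: pop r2=0xa5, sp=0x7e
r0 is caller-saved -> body value

REG = 0xf1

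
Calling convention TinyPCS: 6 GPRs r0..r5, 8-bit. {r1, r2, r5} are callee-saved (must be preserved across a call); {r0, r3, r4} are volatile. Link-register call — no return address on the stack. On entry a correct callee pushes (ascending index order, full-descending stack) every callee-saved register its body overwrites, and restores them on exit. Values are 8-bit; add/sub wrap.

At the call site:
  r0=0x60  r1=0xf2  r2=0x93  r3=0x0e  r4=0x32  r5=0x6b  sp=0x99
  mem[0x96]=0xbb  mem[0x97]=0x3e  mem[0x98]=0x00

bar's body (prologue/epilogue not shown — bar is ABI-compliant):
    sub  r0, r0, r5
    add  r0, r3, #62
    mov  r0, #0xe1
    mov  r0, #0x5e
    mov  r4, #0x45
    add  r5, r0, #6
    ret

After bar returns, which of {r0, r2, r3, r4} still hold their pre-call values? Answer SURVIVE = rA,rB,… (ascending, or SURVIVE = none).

prologue: push r5 → mem[0x98]=0x6b, sp=0x98
body[0] sub  r0, r0, r5 → r0=0xf5
body[1] add  r0, r3, #62 → r0=0x4c
body[2] mov  r0, #0xe1 → r0=0xe1
body[3] mov  r0, #0x5e → r0=0x5e
body[4] mov  r4, #0x45 → r4=0x45
body[5] add  r5, r0, #6 → r5=0x64
epilogue: pop r5=0x6b, sp=0x99
r0: caller-saved, written=True
r2: callee-saved, written=False
r3: caller-saved, written=False
r4: caller-saved, written=True

SURVIVE = r2,r3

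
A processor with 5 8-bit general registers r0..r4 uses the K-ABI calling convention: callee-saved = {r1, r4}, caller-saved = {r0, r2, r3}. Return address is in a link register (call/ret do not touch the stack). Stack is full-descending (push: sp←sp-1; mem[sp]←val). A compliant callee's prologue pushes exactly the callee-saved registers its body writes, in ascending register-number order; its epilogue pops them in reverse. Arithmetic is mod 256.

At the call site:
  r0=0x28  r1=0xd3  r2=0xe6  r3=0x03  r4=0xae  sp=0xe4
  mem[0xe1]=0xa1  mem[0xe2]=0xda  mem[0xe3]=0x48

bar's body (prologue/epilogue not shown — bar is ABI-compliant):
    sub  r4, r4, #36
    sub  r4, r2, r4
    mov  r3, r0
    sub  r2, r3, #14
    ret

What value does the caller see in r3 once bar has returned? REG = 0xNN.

prologue: push r4 -> mem[0xe3]=0xae, sp=0xe3
body[0] sub  r4, r4, #36 -> r4=0x8a
body[1] sub  r4, r2, r4 -> r4=0x5c
body[2] mov  r3, r0 -> r3=0x28
body[3] sub  r2, r3, #14 -> r2=0x1a
epilogue: pop r4=0xae, sp=0xe4
r3 is caller-saved -> body value

REG = 0x28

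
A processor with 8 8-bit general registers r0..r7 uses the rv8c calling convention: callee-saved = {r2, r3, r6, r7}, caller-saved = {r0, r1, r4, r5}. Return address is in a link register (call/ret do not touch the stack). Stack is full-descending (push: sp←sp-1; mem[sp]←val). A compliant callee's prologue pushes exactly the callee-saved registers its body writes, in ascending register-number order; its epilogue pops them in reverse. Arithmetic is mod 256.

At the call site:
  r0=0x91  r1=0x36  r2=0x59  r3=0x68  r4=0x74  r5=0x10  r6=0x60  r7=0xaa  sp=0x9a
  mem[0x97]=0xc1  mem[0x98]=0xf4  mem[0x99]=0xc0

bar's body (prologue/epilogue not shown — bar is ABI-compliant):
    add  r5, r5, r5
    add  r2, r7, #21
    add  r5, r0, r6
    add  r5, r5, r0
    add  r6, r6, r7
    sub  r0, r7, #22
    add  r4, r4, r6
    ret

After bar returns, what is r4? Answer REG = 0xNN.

REG = 0x7e

prologue: push r2 -> mem[0x99]=0x59, sp=0x99
prologue: push r6 -> mem[0x98]=0x60, sp=0x98
body[0] add  r5, r5, r5 -> r5=0x20
body[1] add  r2, r7, #21 -> r2=0xbf
body[2] add  r5, r0, r6 -> r5=0xf1
body[3] add  r5, r5, r0 -> r5=0x82
body[4] add  r6, r6, r7 -> r6=0x0a
body[5] sub  r0, r7, #22 -> r0=0x94
body[6] add  r4, r4, r6 -> r4=0x7e
epilogue: pop r6=0x60, sp=0x99
epilogue: pop r2=0x59, sp=0x9a
r4 is caller-saved -> body value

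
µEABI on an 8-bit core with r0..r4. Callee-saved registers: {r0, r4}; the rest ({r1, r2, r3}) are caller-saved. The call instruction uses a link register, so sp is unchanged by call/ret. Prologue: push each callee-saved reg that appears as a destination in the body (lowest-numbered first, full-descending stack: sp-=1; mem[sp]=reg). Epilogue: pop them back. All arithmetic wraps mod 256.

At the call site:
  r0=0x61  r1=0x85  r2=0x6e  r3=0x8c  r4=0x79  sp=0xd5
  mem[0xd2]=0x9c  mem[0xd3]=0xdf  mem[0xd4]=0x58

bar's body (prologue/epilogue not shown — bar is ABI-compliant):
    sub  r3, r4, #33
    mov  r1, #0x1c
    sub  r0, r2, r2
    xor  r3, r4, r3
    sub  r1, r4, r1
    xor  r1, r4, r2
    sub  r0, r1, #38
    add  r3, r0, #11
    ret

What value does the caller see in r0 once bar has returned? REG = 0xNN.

REG = 0x61

prologue: push r0 → mem[0xd4]=0x61, sp=0xd4
body[0] sub  r3, r4, #33 → r3=0x58
body[1] mov  r1, #0x1c → r1=0x1c
body[2] sub  r0, r2, r2 → r0=0x00
body[3] xor  r3, r4, r3 → r3=0x21
body[4] sub  r1, r4, r1 → r1=0x5d
body[5] xor  r1, r4, r2 → r1=0x17
body[6] sub  r0, r1, #38 → r0=0xf1
body[7] add  r3, r0, #11 → r3=0xfc
epilogue: pop r0=0x61, sp=0xd5
r0 is callee-saved → restored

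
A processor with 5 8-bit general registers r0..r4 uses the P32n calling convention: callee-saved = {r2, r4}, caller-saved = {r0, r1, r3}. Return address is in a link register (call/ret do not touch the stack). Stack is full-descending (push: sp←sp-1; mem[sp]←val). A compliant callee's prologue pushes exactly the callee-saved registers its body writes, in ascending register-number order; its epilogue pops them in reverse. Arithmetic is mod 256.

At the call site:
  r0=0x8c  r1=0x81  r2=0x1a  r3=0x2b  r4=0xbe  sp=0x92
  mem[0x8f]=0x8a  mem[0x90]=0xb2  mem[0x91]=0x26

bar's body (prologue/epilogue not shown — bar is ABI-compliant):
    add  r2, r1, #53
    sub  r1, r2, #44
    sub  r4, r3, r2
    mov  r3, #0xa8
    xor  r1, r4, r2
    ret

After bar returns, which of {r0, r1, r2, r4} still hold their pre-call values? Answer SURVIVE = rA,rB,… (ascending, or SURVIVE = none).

prologue: push r2 -> mem[0x91]=0x1a, sp=0x91
prologue: push r4 -> mem[0x90]=0xbe, sp=0x90
body[0] add  r2, r1, #53 -> r2=0xb6
body[1] sub  r1, r2, #44 -> r1=0x8a
body[2] sub  r4, r3, r2 -> r4=0x75
body[3] mov  r3, #0xa8 -> r3=0xa8
body[4] xor  r1, r4, r2 -> r1=0xc3
epilogue: pop r4=0xbe, sp=0x91
epilogue: pop r2=0x1a, sp=0x92
r0: caller-saved, written=False
r1: caller-saved, written=True
r2: callee-saved, written=True
r4: callee-saved, written=True

SURVIVE = r0,r2,r4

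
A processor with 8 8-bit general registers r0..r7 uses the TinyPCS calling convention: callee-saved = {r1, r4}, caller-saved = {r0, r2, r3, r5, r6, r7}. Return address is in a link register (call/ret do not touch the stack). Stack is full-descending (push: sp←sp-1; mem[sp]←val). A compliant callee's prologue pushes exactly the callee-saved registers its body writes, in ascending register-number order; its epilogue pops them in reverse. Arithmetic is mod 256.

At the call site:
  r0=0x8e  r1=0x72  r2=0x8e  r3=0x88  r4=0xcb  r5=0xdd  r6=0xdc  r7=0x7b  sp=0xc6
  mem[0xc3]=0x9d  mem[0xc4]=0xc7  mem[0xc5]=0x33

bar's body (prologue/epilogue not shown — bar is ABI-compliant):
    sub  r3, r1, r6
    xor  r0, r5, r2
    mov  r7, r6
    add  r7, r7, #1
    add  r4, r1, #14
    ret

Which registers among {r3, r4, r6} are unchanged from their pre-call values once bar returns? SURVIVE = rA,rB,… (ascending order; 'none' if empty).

prologue: push r4 -> mem[0xc5]=0xcb, sp=0xc5
body[0] sub  r3, r1, r6 -> r3=0x96
body[1] xor  r0, r5, r2 -> r0=0x53
body[2] mov  r7, r6 -> r7=0xdc
body[3] add  r7, r7, #1 -> r7=0xdd
body[4] add  r4, r1, #14 -> r4=0x80
epilogue: pop r4=0xcb, sp=0xc6
r3: caller-saved, written=True
r4: callee-saved, written=True
r6: caller-saved, written=False

SURVIVE = r4,r6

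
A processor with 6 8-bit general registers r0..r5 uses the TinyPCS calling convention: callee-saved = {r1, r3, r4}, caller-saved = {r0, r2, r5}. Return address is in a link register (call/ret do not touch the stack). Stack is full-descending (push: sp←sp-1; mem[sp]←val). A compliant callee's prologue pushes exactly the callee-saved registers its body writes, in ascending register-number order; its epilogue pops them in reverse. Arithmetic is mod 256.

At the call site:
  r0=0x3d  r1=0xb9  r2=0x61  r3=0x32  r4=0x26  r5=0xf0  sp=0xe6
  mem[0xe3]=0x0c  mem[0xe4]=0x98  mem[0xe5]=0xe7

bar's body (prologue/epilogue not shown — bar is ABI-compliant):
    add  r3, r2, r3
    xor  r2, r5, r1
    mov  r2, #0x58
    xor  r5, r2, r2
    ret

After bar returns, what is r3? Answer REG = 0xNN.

prologue: push r3 -> mem[0xe5]=0x32, sp=0xe5
body[0] add  r3, r2, r3 -> r3=0x93
body[1] xor  r2, r5, r1 -> r2=0x49
body[2] mov  r2, #0x58 -> r2=0x58
body[3] xor  r5, r2, r2 -> r5=0x00
epilogue: pop r3=0x32, sp=0xe6
r3 is callee-saved -> restored

REG = 0x32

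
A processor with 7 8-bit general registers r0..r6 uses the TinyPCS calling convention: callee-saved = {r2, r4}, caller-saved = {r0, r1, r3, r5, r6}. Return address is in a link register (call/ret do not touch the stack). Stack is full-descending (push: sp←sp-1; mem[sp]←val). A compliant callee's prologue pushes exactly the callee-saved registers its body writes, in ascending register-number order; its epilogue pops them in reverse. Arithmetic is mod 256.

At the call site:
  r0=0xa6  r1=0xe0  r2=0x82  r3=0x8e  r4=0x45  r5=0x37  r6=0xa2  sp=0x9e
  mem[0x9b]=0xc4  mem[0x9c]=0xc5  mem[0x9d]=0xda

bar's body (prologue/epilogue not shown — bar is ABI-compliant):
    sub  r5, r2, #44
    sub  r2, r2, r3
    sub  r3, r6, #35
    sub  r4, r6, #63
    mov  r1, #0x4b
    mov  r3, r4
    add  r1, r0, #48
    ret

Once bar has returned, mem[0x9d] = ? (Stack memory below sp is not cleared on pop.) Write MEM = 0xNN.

prologue: push r2 → mem[0x9d]=0x82, sp=0x9d
prologue: push r4 → mem[0x9c]=0x45, sp=0x9c
body[0] sub  r5, r2, #44 → r5=0x56
body[1] sub  r2, r2, r3 → r2=0xf4
body[2] sub  r3, r6, #35 → r3=0x7f
body[3] sub  r4, r6, #63 → r4=0x63
body[4] mov  r1, #0x4b → r1=0x4b
body[5] mov  r3, r4 → r3=0x63
body[6] add  r1, r0, #48 → r1=0xd6
epilogue: pop r4=0x45, sp=0x9d
epilogue: pop r2=0x82, sp=0x9e
prologue pushed ['r2', 'r4'] at ['0x9d', '0x9c']

MEM = 0x82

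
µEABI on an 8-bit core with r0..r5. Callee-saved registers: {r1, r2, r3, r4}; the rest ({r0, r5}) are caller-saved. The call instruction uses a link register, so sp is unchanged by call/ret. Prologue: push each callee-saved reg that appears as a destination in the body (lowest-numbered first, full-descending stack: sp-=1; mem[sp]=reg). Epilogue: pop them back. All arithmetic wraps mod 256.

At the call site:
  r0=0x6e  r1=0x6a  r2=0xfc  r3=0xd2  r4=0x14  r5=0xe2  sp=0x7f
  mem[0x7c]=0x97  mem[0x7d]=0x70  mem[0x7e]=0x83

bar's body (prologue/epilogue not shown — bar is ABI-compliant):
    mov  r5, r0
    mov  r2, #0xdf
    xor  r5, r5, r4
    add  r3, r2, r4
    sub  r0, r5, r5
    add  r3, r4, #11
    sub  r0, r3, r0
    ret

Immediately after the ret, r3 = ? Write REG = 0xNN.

prologue: push r2 -> mem[0x7e]=0xfc, sp=0x7e
prologue: push r3 -> mem[0x7d]=0xd2, sp=0x7d
body[0] mov  r5, r0 -> r5=0x6e
body[1] mov  r2, #0xdf -> r2=0xdf
body[2] xor  r5, r5, r4 -> r5=0x7a
body[3] add  r3, r2, r4 -> r3=0xf3
body[4] sub  r0, r5, r5 -> r0=0x00
body[5] add  r3, r4, #11 -> r3=0x1f
body[6] sub  r0, r3, r0 -> r0=0x1f
epilogue: pop r3=0xd2, sp=0x7e
epilogue: pop r2=0xfc, sp=0x7f
r3 is callee-saved -> restored

REG = 0xd2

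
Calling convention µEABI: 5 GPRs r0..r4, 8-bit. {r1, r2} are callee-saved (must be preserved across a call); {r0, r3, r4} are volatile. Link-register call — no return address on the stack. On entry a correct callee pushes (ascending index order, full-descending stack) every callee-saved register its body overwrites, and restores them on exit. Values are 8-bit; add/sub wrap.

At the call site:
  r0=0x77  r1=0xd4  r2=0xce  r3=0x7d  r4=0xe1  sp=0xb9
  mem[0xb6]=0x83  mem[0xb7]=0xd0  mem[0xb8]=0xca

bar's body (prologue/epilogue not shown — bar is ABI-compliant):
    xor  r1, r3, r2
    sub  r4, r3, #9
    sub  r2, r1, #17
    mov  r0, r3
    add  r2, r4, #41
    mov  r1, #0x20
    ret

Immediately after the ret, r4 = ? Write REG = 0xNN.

prologue: push r1 -> mem[0xb8]=0xd4, sp=0xb8
prologue: push r2 -> mem[0xb7]=0xce, sp=0xb7
body[0] xor  r1, r3, r2 -> r1=0xb3
body[1] sub  r4, r3, #9 -> r4=0x74
body[2] sub  r2, r1, #17 -> r2=0xa2
body[3] mov  r0, r3 -> r0=0x7d
body[4] add  r2, r4, #41 -> r2=0x9d
body[5] mov  r1, #0x20 -> r1=0x20
epilogue: pop r2=0xce, sp=0xb8
epilogue: pop r1=0xd4, sp=0xb9
r4 is caller-saved -> body value

REG = 0x74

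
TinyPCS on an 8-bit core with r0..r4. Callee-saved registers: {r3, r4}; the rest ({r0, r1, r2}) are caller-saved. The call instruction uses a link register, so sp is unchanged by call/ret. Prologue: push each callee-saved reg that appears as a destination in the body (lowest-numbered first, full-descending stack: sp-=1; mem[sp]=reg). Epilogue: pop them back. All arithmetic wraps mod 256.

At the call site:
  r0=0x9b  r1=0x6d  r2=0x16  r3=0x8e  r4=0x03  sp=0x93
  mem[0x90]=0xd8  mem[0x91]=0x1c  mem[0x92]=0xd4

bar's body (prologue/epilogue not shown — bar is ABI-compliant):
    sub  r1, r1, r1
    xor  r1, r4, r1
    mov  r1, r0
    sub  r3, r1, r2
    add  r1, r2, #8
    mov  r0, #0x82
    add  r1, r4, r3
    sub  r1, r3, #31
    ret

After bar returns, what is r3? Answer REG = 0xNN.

prologue: push r3 → mem[0x92]=0x8e, sp=0x92
body[0] sub  r1, r1, r1 → r1=0x00
body[1] xor  r1, r4, r1 → r1=0x03
body[2] mov  r1, r0 → r1=0x9b
body[3] sub  r3, r1, r2 → r3=0x85
body[4] add  r1, r2, #8 → r1=0x1e
body[5] mov  r0, #0x82 → r0=0x82
body[6] add  r1, r4, r3 → r1=0x88
body[7] sub  r1, r3, #31 → r1=0x66
epilogue: pop r3=0x8e, sp=0x93
r3 is callee-saved → restored

REG = 0x8e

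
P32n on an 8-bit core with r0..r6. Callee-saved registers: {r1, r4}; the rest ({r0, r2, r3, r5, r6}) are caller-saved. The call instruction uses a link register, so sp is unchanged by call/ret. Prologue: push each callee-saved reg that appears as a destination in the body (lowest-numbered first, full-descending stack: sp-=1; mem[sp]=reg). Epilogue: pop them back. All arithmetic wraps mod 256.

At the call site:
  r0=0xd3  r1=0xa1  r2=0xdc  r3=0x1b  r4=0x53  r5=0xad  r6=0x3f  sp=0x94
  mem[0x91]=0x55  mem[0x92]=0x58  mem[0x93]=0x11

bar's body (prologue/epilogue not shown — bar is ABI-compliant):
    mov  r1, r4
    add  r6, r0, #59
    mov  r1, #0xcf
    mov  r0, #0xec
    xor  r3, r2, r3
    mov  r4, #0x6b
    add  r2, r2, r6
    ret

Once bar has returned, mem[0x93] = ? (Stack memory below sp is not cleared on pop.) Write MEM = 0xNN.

prologue: push r1 → mem[0x93]=0xa1, sp=0x93
prologue: push r4 → mem[0x92]=0x53, sp=0x92
body[0] mov  r1, r4 → r1=0x53
body[1] add  r6, r0, #59 → r6=0x0e
body[2] mov  r1, #0xcf → r1=0xcf
body[3] mov  r0, #0xec → r0=0xec
body[4] xor  r3, r2, r3 → r3=0xc7
body[5] mov  r4, #0x6b → r4=0x6b
body[6] add  r2, r2, r6 → r2=0xea
epilogue: pop r4=0x53, sp=0x93
epilogue: pop r1=0xa1, sp=0x94
prologue pushed ['r1', 'r4'] at ['0x93', '0x92']

MEM = 0xa1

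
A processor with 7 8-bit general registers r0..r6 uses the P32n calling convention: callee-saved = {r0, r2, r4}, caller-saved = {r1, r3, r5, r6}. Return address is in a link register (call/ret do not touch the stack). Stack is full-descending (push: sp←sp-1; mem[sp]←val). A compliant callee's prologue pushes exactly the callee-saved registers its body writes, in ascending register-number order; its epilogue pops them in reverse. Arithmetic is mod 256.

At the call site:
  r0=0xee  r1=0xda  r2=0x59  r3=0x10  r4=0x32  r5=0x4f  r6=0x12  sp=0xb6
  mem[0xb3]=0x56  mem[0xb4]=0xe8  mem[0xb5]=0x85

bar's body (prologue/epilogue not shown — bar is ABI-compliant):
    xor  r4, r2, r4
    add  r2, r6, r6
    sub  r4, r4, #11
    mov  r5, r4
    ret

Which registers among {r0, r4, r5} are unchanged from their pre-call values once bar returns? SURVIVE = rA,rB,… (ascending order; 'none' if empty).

prologue: push r2 -> mem[0xb5]=0x59, sp=0xb5
prologue: push r4 -> mem[0xb4]=0x32, sp=0xb4
body[0] xor  r4, r2, r4 -> r4=0x6b
body[1] add  r2, r6, r6 -> r2=0x24
body[2] sub  r4, r4, #11 -> r4=0x60
body[3] mov  r5, r4 -> r5=0x60
epilogue: pop r4=0x32, sp=0xb5
epilogue: pop r2=0x59, sp=0xb6
r0: callee-saved, written=False
r4: callee-saved, written=True
r5: caller-saved, written=True

SURVIVE = r0,r4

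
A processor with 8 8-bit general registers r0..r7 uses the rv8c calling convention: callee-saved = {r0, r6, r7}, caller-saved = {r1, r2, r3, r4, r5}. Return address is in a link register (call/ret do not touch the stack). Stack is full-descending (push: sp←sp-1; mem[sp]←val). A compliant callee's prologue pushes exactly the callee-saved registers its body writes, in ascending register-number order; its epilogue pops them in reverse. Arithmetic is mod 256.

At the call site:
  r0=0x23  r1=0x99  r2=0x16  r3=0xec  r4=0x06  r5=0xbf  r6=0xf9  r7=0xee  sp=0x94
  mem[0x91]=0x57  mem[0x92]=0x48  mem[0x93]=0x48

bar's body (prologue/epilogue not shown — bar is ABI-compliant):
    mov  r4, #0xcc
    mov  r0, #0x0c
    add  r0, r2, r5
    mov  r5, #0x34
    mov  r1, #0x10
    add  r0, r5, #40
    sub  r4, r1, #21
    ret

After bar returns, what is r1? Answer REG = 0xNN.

REG = 0x10

prologue: push r0 -> mem[0x93]=0x23, sp=0x93
body[0] mov  r4, #0xcc -> r4=0xcc
body[1] mov  r0, #0x0c -> r0=0x0c
body[2] add  r0, r2, r5 -> r0=0xd5
body[3] mov  r5, #0x34 -> r5=0x34
body[4] mov  r1, #0x10 -> r1=0x10
body[5] add  r0, r5, #40 -> r0=0x5c
body[6] sub  r4, r1, #21 -> r4=0xfb
epilogue: pop r0=0x23, sp=0x94
r1 is caller-saved -> body value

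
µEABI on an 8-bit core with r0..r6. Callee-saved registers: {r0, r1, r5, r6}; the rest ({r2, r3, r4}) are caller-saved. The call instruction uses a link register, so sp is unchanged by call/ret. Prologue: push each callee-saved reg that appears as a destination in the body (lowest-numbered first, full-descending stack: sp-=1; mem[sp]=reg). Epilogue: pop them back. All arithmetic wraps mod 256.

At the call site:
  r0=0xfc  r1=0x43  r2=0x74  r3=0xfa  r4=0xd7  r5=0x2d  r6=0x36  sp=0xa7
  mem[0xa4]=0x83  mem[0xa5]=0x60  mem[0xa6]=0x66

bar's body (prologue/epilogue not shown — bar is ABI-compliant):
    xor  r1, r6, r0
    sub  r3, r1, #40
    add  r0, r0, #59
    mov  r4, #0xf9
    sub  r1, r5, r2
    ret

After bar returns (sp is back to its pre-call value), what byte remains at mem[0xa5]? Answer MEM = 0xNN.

prologue: push r0 -> mem[0xa6]=0xfc, sp=0xa6
prologue: push r1 -> mem[0xa5]=0x43, sp=0xa5
body[0] xor  r1, r6, r0 -> r1=0xca
body[1] sub  r3, r1, #40 -> r3=0xa2
body[2] add  r0, r0, #59 -> r0=0x37
body[3] mov  r4, #0xf9 -> r4=0xf9
body[4] sub  r1, r5, r2 -> r1=0xb9
epilogue: pop r1=0x43, sp=0xa6
epilogue: pop r0=0xfc, sp=0xa7
prologue pushed ['r0', 'r1'] at ['0xa6', '0xa5']

MEM = 0x43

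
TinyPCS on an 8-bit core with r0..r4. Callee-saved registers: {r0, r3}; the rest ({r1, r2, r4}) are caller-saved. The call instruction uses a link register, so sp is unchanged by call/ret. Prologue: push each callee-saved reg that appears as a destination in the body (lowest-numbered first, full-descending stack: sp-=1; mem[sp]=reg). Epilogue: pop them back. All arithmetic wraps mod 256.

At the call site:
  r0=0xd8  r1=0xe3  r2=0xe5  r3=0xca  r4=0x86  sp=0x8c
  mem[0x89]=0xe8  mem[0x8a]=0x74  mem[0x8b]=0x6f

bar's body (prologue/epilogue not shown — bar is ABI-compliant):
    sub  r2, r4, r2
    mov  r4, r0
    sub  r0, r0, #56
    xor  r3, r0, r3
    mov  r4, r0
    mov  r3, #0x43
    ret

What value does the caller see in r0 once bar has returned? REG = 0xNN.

REG = 0xd8

prologue: push r0 → mem[0x8b]=0xd8, sp=0x8b
prologue: push r3 → mem[0x8a]=0xca, sp=0x8a
body[0] sub  r2, r4, r2 → r2=0xa1
body[1] mov  r4, r0 → r4=0xd8
body[2] sub  r0, r0, #56 → r0=0xa0
body[3] xor  r3, r0, r3 → r3=0x6a
body[4] mov  r4, r0 → r4=0xa0
body[5] mov  r3, #0x43 → r3=0x43
epilogue: pop r3=0xca, sp=0x8b
epilogue: pop r0=0xd8, sp=0x8c
r0 is callee-saved → restored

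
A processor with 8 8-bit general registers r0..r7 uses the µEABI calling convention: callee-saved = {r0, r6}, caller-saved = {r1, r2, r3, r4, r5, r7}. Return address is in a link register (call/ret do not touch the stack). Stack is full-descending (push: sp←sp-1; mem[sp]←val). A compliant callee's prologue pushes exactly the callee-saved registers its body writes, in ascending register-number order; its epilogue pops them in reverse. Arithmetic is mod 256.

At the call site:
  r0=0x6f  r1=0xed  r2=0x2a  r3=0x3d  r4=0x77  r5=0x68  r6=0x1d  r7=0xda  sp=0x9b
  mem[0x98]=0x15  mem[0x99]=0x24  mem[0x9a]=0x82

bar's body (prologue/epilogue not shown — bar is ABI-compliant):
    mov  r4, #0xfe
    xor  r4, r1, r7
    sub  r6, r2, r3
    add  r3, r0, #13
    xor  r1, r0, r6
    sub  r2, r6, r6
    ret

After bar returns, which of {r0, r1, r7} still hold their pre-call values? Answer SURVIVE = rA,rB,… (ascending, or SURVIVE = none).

prologue: push r6 → mem[0x9a]=0x1d, sp=0x9a
body[0] mov  r4, #0xfe → r4=0xfe
body[1] xor  r4, r1, r7 → r4=0x37
body[2] sub  r6, r2, r3 → r6=0xed
body[3] add  r3, r0, #13 → r3=0x7c
body[4] xor  r1, r0, r6 → r1=0x82
body[5] sub  r2, r6, r6 → r2=0x00
epilogue: pop r6=0x1d, sp=0x9b
r0: callee-saved, written=False
r1: caller-saved, written=True
r7: caller-saved, written=False

SURVIVE = r0,r7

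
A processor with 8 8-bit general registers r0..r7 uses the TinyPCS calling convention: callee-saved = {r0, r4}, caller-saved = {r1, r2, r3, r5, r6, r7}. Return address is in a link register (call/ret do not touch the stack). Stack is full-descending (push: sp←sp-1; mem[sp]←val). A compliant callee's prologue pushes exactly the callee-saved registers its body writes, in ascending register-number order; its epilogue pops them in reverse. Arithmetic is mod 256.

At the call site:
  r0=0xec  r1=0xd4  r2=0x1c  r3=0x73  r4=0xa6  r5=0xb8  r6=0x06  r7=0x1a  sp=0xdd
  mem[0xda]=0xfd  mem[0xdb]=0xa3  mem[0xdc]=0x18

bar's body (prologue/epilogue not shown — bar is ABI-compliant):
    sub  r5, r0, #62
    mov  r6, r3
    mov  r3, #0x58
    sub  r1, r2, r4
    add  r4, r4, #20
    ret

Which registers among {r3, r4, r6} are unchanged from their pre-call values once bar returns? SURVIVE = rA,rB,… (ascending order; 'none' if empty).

SURVIVE = r4

prologue: push r4 → mem[0xdc]=0xa6, sp=0xdc
body[0] sub  r5, r0, #62 → r5=0xae
body[1] mov  r6, r3 → r6=0x73
body[2] mov  r3, #0x58 → r3=0x58
body[3] sub  r1, r2, r4 → r1=0x76
body[4] add  r4, r4, #20 → r4=0xba
epilogue: pop r4=0xa6, sp=0xdd
r3: caller-saved, written=True
r4: callee-saved, written=True
r6: caller-saved, written=True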